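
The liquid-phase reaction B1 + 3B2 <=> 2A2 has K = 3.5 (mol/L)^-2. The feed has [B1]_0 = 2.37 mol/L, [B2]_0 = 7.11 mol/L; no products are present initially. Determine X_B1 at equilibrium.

Let X = conversion of B1; extent ξ = 2.37·X mol/L.
Concentrations: [B1] = 2.37 − 2.37X; [B2] = 7.11 − 7.11X; [A2] = 4.74X.
K = [A2]^2 / ([B1] [B2]^3).
Setting equal to 3.5 and solving for X on (0,1) gives X = 0.746.

X = 0.746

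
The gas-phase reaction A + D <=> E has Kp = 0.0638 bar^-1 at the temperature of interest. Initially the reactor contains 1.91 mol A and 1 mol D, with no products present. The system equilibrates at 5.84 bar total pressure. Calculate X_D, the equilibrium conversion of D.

X = 0.191

Basis: 1 mol D initially; let X = conversion of D. Extent ξ = X.
Species balance: n_A = 1.91 − X; n_D = 1 − X; n_E = X.
Summing: n_T = 2.91 − X.
Mole fractions y_i = n_i/n_T; Kp = p_E / (p_A p_D) with p_i = y_i·P.
Substituting and setting equal to 0.0638 bar^-1 gives a polynomial in X; the root in (0,1) is X = 0.191.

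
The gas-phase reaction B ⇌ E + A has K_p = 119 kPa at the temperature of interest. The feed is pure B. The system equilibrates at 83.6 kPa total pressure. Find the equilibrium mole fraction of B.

Basis: 1 mol B initially; let X = conversion of B. Extent ξ = X.
At extent ξ: n_B = 1 − X; n_E = X; n_A = X.
Total moles n_T = 1 + X.
With p_i = (n_i/n_T)P, K_p = p_E p_A / (p_B).
This yields a degree-2 equation in X; solving on (0,1), X = 0.766.
Then n_B = 0.234, n_T = 1.77, so y_B = 0.132.

y_B = 0.132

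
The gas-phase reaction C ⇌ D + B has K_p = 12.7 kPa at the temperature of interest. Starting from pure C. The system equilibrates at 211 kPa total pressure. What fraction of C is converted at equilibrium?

X = 0.238

Let X = conversion of C (basis 1 mol C); extent of reaction ξ = X.
Moles: n_C = 1 − X; n_D = X; n_B = X.
n_T = Σnᵢ = 1 + X.
With p_i = (n_i/n_T)P, K_p = p_D p_B / (p_C).
Substituting and setting equal to 12.7 kPa gives a polynomial in X; the root in (0,1) is X = 0.238.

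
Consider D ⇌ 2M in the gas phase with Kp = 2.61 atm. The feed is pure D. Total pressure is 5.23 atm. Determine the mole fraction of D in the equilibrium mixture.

y_D = 0.500

Take 1 mol D as basis and let X be its fractional conversion, so ξ = X.
At extent ξ: n_D = 1 − X; n_M = 2X.
Summing: n_T = 1 + X.
y_i = n_i/n_T, p_i = y_i·P. Kp = p_M^2 / (p_D).
This yields a degree-2 equation in X; solving on (0,1), X = 0.333.
Then n_D = 0.667, n_T = 1.33, so y_D = 0.500.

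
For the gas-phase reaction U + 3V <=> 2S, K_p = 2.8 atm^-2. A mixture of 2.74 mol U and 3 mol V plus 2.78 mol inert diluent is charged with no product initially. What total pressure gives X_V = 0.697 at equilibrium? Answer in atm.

P = 4.79 atm

Basis: 3 mol V initially; let X = conversion of V. Extent ξ = X.
At extent ξ: n_U = 2.74 − X; n_V = 3 − 3X; n_S = 2X; n_I = 2.78 (inert).
Summing: n_T = 8.52 − 2X.
K_p = p_S^2 / (p_U p_V^3) with p_i = (n_i/n_T)·P.
At X = 0.697: the mole-fraction product g(X) = Π y_i^ν_i = 64.31. Since K_p = g(X)·P^{-2}, P = (g/K_p)^(1/2) = (64.31/2.8)^(1/2) = 4.79 atm.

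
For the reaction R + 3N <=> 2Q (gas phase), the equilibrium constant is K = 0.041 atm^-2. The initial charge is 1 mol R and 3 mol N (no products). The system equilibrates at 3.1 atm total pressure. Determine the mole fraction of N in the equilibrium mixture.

Let X = conversion of R (basis 1 mol R); extent of reaction ξ = X.
Mole table: n_R = 1 − X; n_N = 3 − 3X; n_Q = 2X.
n_T = Σnᵢ = 4 − 2X.
With p_i = (n_i/n_T)P, K = p_Q^2 / (p_R p_N^3).
Substituting and setting equal to 0.041 atm^-2 gives a polynomial in X; the root in (0,1) is X = 0.258.
Then n_N = 2.23, n_T = 3.48, so y_N = 0.639.

y_N = 0.639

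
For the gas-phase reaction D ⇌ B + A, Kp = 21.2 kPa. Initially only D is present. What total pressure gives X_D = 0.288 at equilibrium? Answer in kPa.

P = 234 kPa

Let X = conversion of D (basis 1 mol D); extent of reaction ξ = X.
Mole table: n_D = 1 − X; n_B = X; n_A = X.
Total moles n_T = 1 + X.
Kp = p_B p_A / (p_D) with p_i = (n_i/n_T)·P.
At X = 0.288: the mole-fraction product g(X) = Π y_i^ν_i = 0.09045. Since Kp = g(X)·P^{1}, P = (Kp/g)^(1/1) = (21.2/0.09045)^(1/1) = 234 kPa.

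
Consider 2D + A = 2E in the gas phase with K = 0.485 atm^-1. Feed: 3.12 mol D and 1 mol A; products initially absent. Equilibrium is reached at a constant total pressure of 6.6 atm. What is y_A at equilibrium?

y_A = 0.116

Basis: 1 mol A initially; let X = conversion of A. Extent ξ = X.
Moles: n_D = 3.12 − 2X; n_A = 1 − X; n_E = 2X.
Total moles n_T = 4.12 − X.
Mole fractions y_i = n_i/n_T; K = p_E^2 / (p_D^2 p_A) with p_i = y_i·P.
Substituting and setting equal to 0.485 atm^-1 gives a polynomial in X; the root in (0,1) is X = 0.591.
Then n_A = 0.409, n_T = 3.53, so y_A = 0.116.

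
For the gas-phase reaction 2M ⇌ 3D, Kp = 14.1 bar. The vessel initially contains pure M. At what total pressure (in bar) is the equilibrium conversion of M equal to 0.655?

P = 2.35 bar

Take 1 mol M as basis and let X be its fractional conversion, so ξ = 0.5X.
Species balance: n_M = 1 − X; n_D = 1.5X.
Total moles n_T = 1 + 0.5X.
Kp = p_D^3 / (p_M^2) with p_i = (n_i/n_T)·P.
At X = 0.655: the mole-fraction product g(X) = Π y_i^ν_i = 6.002. Since Kp = g(X)·P^{1}, P = (Kp/g)^(1/1) = (14.1/6.002)^(1/1) = 2.35 bar.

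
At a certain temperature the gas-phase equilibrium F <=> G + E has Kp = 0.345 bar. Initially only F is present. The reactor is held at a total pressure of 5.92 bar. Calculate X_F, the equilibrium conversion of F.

X = 0.235

Let X = conversion of F (basis 1 mol F); extent of reaction ξ = X.
Mole table: n_F = 1 − X; n_G = X; n_E = X.
n_T = Σnᵢ = 1 + X.
y_i = n_i/n_T, p_i = y_i·P. Kp = p_G p_E / (p_F).
Substituting and setting equal to 0.345 bar gives a polynomial in X; the root in (0,1) is X = 0.235.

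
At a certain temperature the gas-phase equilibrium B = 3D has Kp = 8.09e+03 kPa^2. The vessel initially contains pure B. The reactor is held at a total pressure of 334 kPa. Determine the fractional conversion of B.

X = 0.158

Take 1 mol B as basis and let X be its fractional conversion, so ξ = X.
Species balance: n_B = 1 − X; n_D = 3X.
Total moles n_T = 1 + 2X.
Mole fractions y_i = n_i/n_T; Kp = p_D^3 / (p_B) with p_i = y_i·P.
This yields a degree-3 equation in X; solving on (0,1), X = 0.158.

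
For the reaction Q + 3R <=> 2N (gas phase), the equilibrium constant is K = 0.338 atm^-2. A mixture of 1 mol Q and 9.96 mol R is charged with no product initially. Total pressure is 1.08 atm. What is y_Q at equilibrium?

Let X = conversion of Q (basis 1 mol Q); extent of reaction ξ = X.
Species balance: n_Q = 1 − X; n_R = 9.96 − 3X; n_N = 2X.
Total moles n_T = 11 − 2X.
y_i = n_i/n_T, p_i = y_i·P. K = p_N^2 / (p_Q p_R^3).
Equating to 0.338 atm^-2 and solving on 0 < X < 1: X = 0.528.
Then n_Q = 0.472, n_T = 9.9, so y_Q = 0.048.

y_Q = 0.048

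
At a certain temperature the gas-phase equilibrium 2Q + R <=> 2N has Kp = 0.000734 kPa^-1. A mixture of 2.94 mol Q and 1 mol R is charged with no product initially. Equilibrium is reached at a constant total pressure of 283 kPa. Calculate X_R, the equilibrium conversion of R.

X = 0.251

Basis: 1 mol R initially; let X = conversion of R. Extent ξ = X.
Species balance: n_Q = 2.94 − 2X; n_R = 1 − X; n_N = 2X.
Total moles n_T = 3.94 − X.
With p_i = (n_i/n_T)P, Kp = p_N^2 / (p_Q^2 p_R).
Substituting and setting equal to 0.000734 kPa^-1 gives a polynomial in X; the root in (0,1) is X = 0.251.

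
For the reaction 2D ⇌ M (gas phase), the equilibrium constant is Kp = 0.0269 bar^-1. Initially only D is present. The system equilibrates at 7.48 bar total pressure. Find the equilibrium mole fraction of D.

Basis: 1 mol D initially; let X = conversion of D. Extent ξ = 0.5X.
Moles: n_D = 1 − X; n_M = 0.5X.
n_T = Σnᵢ = 1 − 0.5X.
y_i = n_i/n_T, p_i = y_i·P. Kp = p_M / (p_D^2).
Substituting and setting equal to 0.0269 bar^-1 gives a polynomial in X; the root in (0,1) is X = 0.256.
Then n_D = 0.744, n_T = 0.872, so y_D = 0.853.

y_D = 0.853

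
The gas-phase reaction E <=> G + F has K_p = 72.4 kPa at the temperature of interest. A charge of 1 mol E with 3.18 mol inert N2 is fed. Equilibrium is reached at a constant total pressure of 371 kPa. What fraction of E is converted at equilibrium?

X = 0.606

Basis: 1 mol E initially; let X = conversion of E. Extent ξ = X.
Mole table: n_E = 1 − X; n_G = X; n_F = X; n_I = 3.18 (inert).
Total moles n_T = 4.18 + X.
With p_i = (n_i/n_T)P, K_p = p_G p_F / (p_E).
Setting this equal to 72.4 kPa and taking the physical root (0 < X < 1) gives X = 0.606.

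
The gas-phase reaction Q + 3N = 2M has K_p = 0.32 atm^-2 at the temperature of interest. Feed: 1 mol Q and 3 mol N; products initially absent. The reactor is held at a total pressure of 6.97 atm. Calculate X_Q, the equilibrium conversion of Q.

X = 0.596

Basis: 1 mol Q initially; let X = conversion of Q. Extent ξ = X.
Mole table: n_Q = 1 − X; n_N = 3 − 3X; n_M = 2X.
n_T = Σnᵢ = 4 − 2X.
Mole fractions y_i = n_i/n_T; K_p = p_M^2 / (p_Q p_N^3) with p_i = y_i·P.
Equating to 0.32 atm^-2 and solving on 0 < X < 1: X = 0.596.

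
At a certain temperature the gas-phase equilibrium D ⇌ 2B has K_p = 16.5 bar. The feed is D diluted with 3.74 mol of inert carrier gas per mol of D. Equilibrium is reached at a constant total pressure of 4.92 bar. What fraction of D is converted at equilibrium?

Take 1 mol D as basis and let X be its fractional conversion, so ξ = X.
Mole table: n_D = 1 − X; n_B = 2X; n_I = 3.74 (inert).
Summing: n_T = 4.74 + X.
With p_i = (n_i/n_T)P, K_p = p_B^2 / (p_D).
This yields a degree-2 equation in X; solving on (0,1), X = 0.847.

X = 0.847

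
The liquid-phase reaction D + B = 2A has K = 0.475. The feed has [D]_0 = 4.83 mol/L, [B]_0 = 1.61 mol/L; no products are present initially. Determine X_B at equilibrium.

X = 0.421

Let X = conversion of B; extent ξ = 1.61·X mol/L.
Concentrations: [D] = 4.83 − 1.61X; [B] = 1.61 − 1.61X; [A] = 3.22X.
K = [A]^2 / ([D] [B]).
Setting equal to 0.475 and solving for X on (0,1) gives X = 0.421.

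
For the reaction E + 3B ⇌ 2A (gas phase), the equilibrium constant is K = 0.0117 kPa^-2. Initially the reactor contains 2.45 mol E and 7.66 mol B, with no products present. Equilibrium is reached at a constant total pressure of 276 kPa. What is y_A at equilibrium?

Let X = conversion of E (basis 2.45 mol E); extent of reaction ξ = 2.45X.
Species balance: n_E = 2.45 − 2.45X; n_B = 7.66 − 7.35X; n_A = 4.9X.
Total moles n_T = 10.1 − 4.9X.
y_i = n_i/n_T, p_i = y_i·P. K = p_A^2 / (p_E p_B^3).
This yields a degree-4 equation in X; solving on (0,1), X = 0.867.
Then n_A = 4.25, n_T = 5.86, so y_A = 0.725.

y_A = 0.725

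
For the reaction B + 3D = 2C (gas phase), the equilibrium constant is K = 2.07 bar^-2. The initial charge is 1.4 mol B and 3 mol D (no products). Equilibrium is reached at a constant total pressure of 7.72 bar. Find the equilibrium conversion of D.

Basis: 3 mol D initially; let X = conversion of D. Extent ξ = X.
Mole table: n_B = 1.4 − X; n_D = 3 − 3X; n_C = 2X.
Summing: n_T = 4.4 − 2X.
Mole fractions y_i = n_i/n_T; K = p_C^2 / (p_B p_D^3) with p_i = y_i·P.
Setting this equal to 2.07 bar^-2 and taking the physical root (0 < X < 1) gives X = 0.787.

X = 0.787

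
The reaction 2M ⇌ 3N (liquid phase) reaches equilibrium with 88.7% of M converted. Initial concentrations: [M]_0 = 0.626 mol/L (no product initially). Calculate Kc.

Let X = conversion of M.
Concentrations: [M] = 0.626 − 0.626X; [N] = 0.939X.
At X = 0.887: [M] = 0.0707, [N] = 0.833.
Kc = [N]^3 / ([M]^2) = 115 mol/L.

Kc = 115 mol/L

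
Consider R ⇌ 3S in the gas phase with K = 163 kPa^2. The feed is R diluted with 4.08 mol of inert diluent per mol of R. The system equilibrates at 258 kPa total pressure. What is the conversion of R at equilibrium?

X = 0.131

Take 1 mol R as basis and let X be its fractional conversion, so ξ = X.
Moles: n_R = 1 − X; n_S = 3X; n_I = 4.08 (inert).
n_T = Σnᵢ = 5.08 + 2X.
y_i = n_i/n_T, p_i = y_i·P. K = p_S^3 / (p_R).
This yields a degree-3 equation in X; solving on (0,1), X = 0.131.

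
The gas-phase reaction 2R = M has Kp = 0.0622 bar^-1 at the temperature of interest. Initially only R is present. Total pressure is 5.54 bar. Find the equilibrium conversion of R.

Take 1 mol R as basis and let X be its fractional conversion, so ξ = 0.5X.
Mole table: n_R = 1 − X; n_M = 0.5X.
Total moles n_T = 1 − 0.5X.
Mole fractions y_i = n_i/n_T; Kp = p_M / (p_R^2) with p_i = y_i·P.
Setting this equal to 0.0622 bar^-1 and taking the physical root (0 < X < 1) gives X = 0.352.

X = 0.352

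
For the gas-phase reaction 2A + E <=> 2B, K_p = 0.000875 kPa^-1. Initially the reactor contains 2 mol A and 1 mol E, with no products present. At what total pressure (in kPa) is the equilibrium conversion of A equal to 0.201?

Basis: 2 mol A initially; let X = conversion of A. Extent ξ = X.
Moles: n_A = 2 − 2X; n_E = 1 − X; n_B = 2X.
n_T = Σnᵢ = 3 − X.
K_p = p_B^2 / (p_A^2 p_E) with p_i = (n_i/n_T)·P.
At X = 0.201: the mole-fraction product g(X) = Π y_i^ν_i = 0.2217. Since K_p = g(X)·P^{-1}, P = (g/K_p)^(1/1) = (0.2217/0.000875)^(1/1) = 253 kPa.

P = 253 kPa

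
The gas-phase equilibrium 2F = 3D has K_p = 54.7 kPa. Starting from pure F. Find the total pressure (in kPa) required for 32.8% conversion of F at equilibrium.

Take 1 mol F as basis and let X be its fractional conversion, so ξ = 0.5X.
Mole table: n_F = 1 − X; n_D = 1.5X.
n_T = Σnᵢ = 1 + 0.5X.
K_p = p_D^3 / (p_F^2) with p_i = (n_i/n_T)·P.
At X = 0.328: the mole-fraction product g(X) = Π y_i^ν_i = 0.2266. Since K_p = g(X)·P^{1}, P = (K_p/g)^(1/1) = (54.7/0.2266)^(1/1) = 241 kPa.

P = 241 kPa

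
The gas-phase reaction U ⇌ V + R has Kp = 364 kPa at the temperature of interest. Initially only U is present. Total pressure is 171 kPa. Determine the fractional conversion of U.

X = 0.825

Basis: 1 mol U initially; let X = conversion of U. Extent ξ = X.
Species balance: n_U = 1 − X; n_V = X; n_R = X.
Summing: n_T = 1 + X.
y_i = n_i/n_T, p_i = y_i·P. Kp = p_V p_R / (p_U).
Substituting and setting equal to 364 kPa gives a polynomial in X; the root in (0,1) is X = 0.825.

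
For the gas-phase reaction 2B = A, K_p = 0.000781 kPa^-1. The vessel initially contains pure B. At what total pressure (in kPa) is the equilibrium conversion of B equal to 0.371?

Take 1 mol B as basis and let X be its fractional conversion, so ξ = 0.5X.
Species balance: n_B = 1 − X; n_A = 0.5X.
n_T = Σnᵢ = 1 − 0.5X.
K_p = p_A / (p_B^2) with p_i = (n_i/n_T)·P.
At X = 0.371: the mole-fraction product g(X) = Π y_i^ν_i = 0.3819. Since K_p = g(X)·P^{-1}, P = (g/K_p)^(1/1) = (0.3819/0.000781)^(1/1) = 489 kPa.

P = 489 kPa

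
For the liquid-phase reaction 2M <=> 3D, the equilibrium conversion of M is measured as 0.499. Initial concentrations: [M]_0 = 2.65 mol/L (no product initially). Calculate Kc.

Kc = 4.43 mol/L

Let X = conversion of M.
Concentrations: [M] = 2.65 − 2.65X; [D] = 3.97X.
At X = 0.499: [M] = 1.33, [D] = 1.98.
Kc = [D]^3 / ([M]^2) = 4.43 mol/L.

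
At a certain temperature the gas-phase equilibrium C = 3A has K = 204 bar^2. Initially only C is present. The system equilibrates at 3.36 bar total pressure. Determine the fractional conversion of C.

X = 0.869

Basis: 1 mol C initially; let X = conversion of C. Extent ξ = X.
Mole table: n_C = 1 − X; n_A = 3X.
n_T = Σnᵢ = 1 + 2X.
Mole fractions y_i = n_i/n_T; K = p_A^3 / (p_C) with p_i = y_i·P.
Setting this equal to 204 bar^2 and taking the physical root (0 < X < 1) gives X = 0.869.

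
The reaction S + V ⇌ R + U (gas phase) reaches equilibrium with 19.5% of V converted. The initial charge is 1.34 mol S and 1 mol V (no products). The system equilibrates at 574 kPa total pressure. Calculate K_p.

K_p = 0.0413

Let X = conversion of V (basis 1 mol V); extent of reaction ξ = X.
Species balance: n_S = 1.34 − X; n_V = 1 − X; n_R = X; n_U = X.
Since Δν = 0, n_T = 2.34 throughout.
At X = 0.195: n_S = 1.15, n_V = 0.805, n_R = 0.195, n_U = 0.195, n_T = 2.34.
p_i = (n_i/n_T)·P. K_p = p_R p_U / (p_S p_V) = 0.0413.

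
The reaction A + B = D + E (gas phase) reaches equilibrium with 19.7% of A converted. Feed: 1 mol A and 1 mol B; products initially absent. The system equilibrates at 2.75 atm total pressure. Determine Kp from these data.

Let X = conversion of A (basis 1 mol A); extent of reaction ξ = X.
Mole table: n_A = 1 − X; n_B = 1 − X; n_D = X; n_E = X.
n_T stays at 2 (no change in mole number).
At X = 0.197: n_A = 0.803, n_B = 0.803, n_D = 0.197, n_E = 0.197, n_T = 2.
p_i = (n_i/n_T)·P. Kp = p_D p_E / (p_A p_B) = 0.0602.

Kp = 0.0602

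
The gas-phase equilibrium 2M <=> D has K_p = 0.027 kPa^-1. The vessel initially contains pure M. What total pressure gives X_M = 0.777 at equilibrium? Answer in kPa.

Basis: 1 mol M initially; let X = conversion of M. Extent ξ = 0.5X.
Mole table: n_M = 1 − X; n_D = 0.5X.
n_T = Σnᵢ = 1 − 0.5X.
K_p = p_D / (p_M^2) with p_i = (n_i/n_T)·P.
At X = 0.777: the mole-fraction product g(X) = Π y_i^ν_i = 4.777. Since K_p = g(X)·P^{-1}, P = (g/K_p)^(1/1) = (4.777/0.027)^(1/1) = 177 kPa.

P = 177 kPa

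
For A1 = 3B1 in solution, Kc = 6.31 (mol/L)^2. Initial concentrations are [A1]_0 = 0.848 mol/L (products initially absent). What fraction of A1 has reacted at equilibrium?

Let X = conversion of A1; extent ξ = 0.848·X mol/L.
Concentrations: [A1] = 0.848 − 0.848X; [B1] = 2.54X.
Kc = [B1]^3 / ([A1]).
Equating to 6.31 (mol/L)^2: the physical root is X = 0.533.

X = 0.533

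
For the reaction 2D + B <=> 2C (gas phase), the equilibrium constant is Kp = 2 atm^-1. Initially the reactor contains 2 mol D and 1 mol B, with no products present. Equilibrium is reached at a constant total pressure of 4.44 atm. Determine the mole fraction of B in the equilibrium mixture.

y_B = 0.181

Basis: 2 mol D initially; let X = conversion of D. Extent ξ = X.
Mole table: n_D = 2 − 2X; n_B = 1 − X; n_C = 2X.
Summing: n_T = 3 − X.
Mole fractions y_i = n_i/n_T; Kp = p_C^2 / (p_D^2 p_B) with p_i = y_i·P.
Substituting and setting equal to 2 atm^-1 gives a polynomial in X; the root in (0,1) is X = 0.559.
Then n_B = 0.441, n_T = 2.44, so y_B = 0.181.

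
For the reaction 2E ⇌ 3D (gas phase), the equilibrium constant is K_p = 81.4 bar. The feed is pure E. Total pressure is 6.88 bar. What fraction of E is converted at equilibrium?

Basis: 1 mol E initially; let X = conversion of E. Extent ξ = 0.5X.
Species balance: n_E = 1 − X; n_D = 1.5X.
Total moles n_T = 1 + 0.5X.
y_i = n_i/n_T, p_i = y_i·P. K_p = p_D^3 / (p_E^2).
Equating to 81.4 bar and solving on 0 < X < 1: X = 0.720.

X = 0.720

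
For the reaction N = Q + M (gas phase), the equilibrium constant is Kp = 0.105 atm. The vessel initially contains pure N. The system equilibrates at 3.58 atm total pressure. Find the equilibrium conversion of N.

Basis: 1 mol N initially; let X = conversion of N. Extent ξ = X.
Species balance: n_N = 1 − X; n_Q = X; n_M = X.
Summing: n_T = 1 + X.
With p_i = (n_i/n_T)P, Kp = p_Q p_M / (p_N).
Equating to 0.105 atm and solving on 0 < X < 1: X = 0.169.

X = 0.169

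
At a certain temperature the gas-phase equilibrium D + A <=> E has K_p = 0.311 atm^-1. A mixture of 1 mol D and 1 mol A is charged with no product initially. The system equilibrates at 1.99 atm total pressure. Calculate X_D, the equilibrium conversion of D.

X = 0.214

Take 1 mol D as basis and let X be its fractional conversion, so ξ = X.
Species balance: n_D = 1 − X; n_A = 1 − X; n_E = X.
n_T = Σnᵢ = 2 − X.
With p_i = (n_i/n_T)P, K_p = p_E / (p_D p_A).
Equating to 0.311 atm^-1 and solving on 0 < X < 1: X = 0.214.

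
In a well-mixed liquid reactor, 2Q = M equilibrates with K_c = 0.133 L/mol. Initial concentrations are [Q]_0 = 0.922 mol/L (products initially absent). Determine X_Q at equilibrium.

X = 0.169

Let X = conversion of Q; extent ξ = 0.922X/2 mol/L.
Concentrations: [Q] = 0.922 − 0.922X; [M] = 0.461X.
K_c = [M] / ([Q]^2).
Setting equal to 0.133 and solving for X on (0,1) gives X = 0.169.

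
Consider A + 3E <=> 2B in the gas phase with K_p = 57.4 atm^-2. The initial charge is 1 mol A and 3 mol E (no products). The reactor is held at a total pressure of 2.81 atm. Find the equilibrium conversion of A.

Take 1 mol A as basis and let X be its fractional conversion, so ξ = X.
Species balance: n_A = 1 − X; n_E = 3 − 3X; n_B = 2X.
n_T = Σnᵢ = 4 − 2X.
y_i = n_i/n_T, p_i = y_i·P. K_p = p_B^2 / (p_A p_E^3).
Setting this equal to 57.4 atm^-2 and taking the physical root (0 < X < 1) gives X = 0.813.

X = 0.813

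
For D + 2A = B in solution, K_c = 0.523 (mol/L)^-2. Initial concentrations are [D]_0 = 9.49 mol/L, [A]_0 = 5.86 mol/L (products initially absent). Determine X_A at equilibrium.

X = 0.858

Let X = conversion of A; extent ξ = 5.86X/2 mol/L.
Concentrations: [D] = 9.49 − 2.93X; [A] = 5.86 − 5.86X; [B] = 2.93X.
K_c = [B] / ([D] [A]^2).
This equals 0.523 at X = 0.858 (the root in 0 < X < 1).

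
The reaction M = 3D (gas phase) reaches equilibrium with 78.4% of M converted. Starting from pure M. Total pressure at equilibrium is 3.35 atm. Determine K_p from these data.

K_p = 103 atm^2

Basis: 1 mol M initially; let X = conversion of M. Extent ξ = X.
Species balance: n_M = 1 − X; n_D = 3X.
Total moles n_T = 1 + 2X.
At X = 0.784: n_M = 0.216, n_D = 2.35, n_T = 2.57.
p_i = (n_i/n_T)·P. K_p = p_D^3 / (p_M) = 103 atm^2.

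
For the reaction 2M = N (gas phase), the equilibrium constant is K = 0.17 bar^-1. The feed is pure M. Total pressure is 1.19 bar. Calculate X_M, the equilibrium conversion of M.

Let X = conversion of M (basis 1 mol M); extent of reaction ξ = 0.5X.
At extent ξ: n_M = 1 − X; n_N = 0.5X.
Total moles n_T = 1 − 0.5X.
y_i = n_i/n_T, p_i = y_i·P. K = p_N / (p_M^2).
Setting this equal to 0.17 bar^-1 and taking the physical root (0 < X < 1) gives X = 0.257.

X = 0.257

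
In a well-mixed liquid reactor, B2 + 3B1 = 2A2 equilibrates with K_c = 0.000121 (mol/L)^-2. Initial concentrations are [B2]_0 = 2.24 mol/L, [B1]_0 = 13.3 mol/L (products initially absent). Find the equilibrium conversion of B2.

X = 0.147

Let X = conversion of B2; extent ξ = 2.24·X mol/L.
Concentrations: [B2] = 2.24 − 2.24X; [B1] = 13.3 − 6.72X; [A2] = 4.48X.
K_c = [A2]^2 / ([B2] [B1]^3).
Solving K_c = 0.000121 for X ∈ (0,1): X = 0.147.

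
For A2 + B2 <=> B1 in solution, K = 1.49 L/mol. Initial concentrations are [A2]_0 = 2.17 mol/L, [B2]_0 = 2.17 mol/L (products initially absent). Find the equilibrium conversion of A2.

X = 0.577

Let X = conversion of A2; extent ξ = 2.17·X mol/L.
Concentrations: [A2] = 2.17 − 2.17X; [B2] = 2.17 − 2.17X; [B1] = 2.17X.
K = [B1] / ([A2] [B2]).
Setting equal to 1.49 and solving for X on (0,1) gives X = 0.577.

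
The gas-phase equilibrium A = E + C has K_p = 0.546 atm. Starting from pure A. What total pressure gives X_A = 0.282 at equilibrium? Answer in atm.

Let X = conversion of A (basis 1 mol A); extent of reaction ξ = X.
Species balance: n_A = 1 − X; n_E = X; n_C = X.
Total moles n_T = 1 + X.
K_p = p_E p_C / (p_A) with p_i = (n_i/n_T)·P.
At X = 0.282: the mole-fraction product g(X) = Π y_i^ν_i = 0.08639. Since K_p = g(X)·P^{1}, P = (K_p/g)^(1/1) = (0.546/0.08639)^(1/1) = 6.32 atm.

P = 6.32 atm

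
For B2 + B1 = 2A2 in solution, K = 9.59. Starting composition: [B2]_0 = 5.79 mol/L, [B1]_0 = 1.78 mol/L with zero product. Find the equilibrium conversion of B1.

X = 0.868

Let X = conversion of B1; extent ξ = 1.78·X mol/L.
Concentrations: [B2] = 5.79 − 1.78X; [B1] = 1.78 − 1.78X; [A2] = 3.56X.
K = [A2]^2 / ([B2] [B1]).
Solving K = 9.59 for X ∈ (0,1): X = 0.868.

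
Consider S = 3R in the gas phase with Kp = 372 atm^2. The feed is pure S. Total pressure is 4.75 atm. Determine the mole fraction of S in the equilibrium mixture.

y_S = 0.052

Basis: 1 mol S initially; let X = conversion of S. Extent ξ = X.
At extent ξ: n_S = 1 − X; n_R = 3X.
Total moles n_T = 1 + 2X.
Mole fractions y_i = n_i/n_T; Kp = p_R^3 / (p_S) with p_i = y_i·P.
Substituting and setting equal to 372 atm^2 gives a polynomial in X; the root in (0,1) is X = 0.859.
Then n_S = 0.141, n_T = 2.72, so y_S = 0.052.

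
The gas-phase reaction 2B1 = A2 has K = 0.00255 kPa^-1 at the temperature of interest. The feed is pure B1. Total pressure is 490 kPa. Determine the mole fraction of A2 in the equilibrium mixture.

y_A2 = 0.420

Basis: 1 mol B1 initially; let X = conversion of B1. Extent ξ = 0.5X.
Mole table: n_B1 = 1 − X; n_A2 = 0.5X.
Summing: n_T = 1 − 0.5X.
Mole fractions y_i = n_i/n_T; K = p_A2 / (p_B1^2) with p_i = y_i·P.
Equating to 0.00255 kPa^-1 and solving on 0 < X < 1: X = 0.592.
Then n_A2 = 0.296, n_T = 0.704, so y_A2 = 0.420.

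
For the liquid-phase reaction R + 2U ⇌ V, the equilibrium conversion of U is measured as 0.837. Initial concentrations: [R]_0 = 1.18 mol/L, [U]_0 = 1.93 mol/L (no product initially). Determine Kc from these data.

Kc = 21.9 (mol/L)^-2

Let X = conversion of U.
Concentrations: [R] = 1.18 − 0.965X; [U] = 1.93 − 1.93X; [V] = 0.965X.
At X = 0.837: [R] = 0.372, [U] = 0.315, [V] = 0.808.
Kc = [V] / ([R] [U]^2) = 21.9 (mol/L)^-2.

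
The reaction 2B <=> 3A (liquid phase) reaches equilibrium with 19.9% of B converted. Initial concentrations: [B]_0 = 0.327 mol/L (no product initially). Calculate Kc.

Let X = conversion of B.
Concentrations: [B] = 0.327 − 0.327X; [A] = 0.491X.
At X = 0.199: [B] = 0.262, [A] = 0.0976.
Kc = [A]^3 / ([B]^2) = 0.0136 mol/L.

Kc = 0.0136 mol/L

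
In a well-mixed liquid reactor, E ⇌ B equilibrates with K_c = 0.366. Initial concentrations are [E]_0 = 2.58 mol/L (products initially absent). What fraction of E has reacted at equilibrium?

Let X = conversion of E; extent ξ = 2.58·X mol/L.
Concentrations: [E] = 2.58 − 2.58X; [B] = 2.58X.
K_c = [B] / ([E]).
Equating to 0.366: the physical root is X = 0.268.

X = 0.268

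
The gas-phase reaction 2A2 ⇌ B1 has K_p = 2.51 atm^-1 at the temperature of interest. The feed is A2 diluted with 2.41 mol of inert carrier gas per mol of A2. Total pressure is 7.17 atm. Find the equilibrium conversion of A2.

X = 0.749

Let X = conversion of A2 (basis 1 mol A2); extent of reaction ξ = 0.5X.
Mole table: n_A2 = 1 − X; n_B1 = 0.5X; n_I = 2.41 (inert).
Summing: n_T = 3.41 − 0.5X.
Mole fractions y_i = n_i/n_T; K_p = p_B1 / (p_A2^2) with p_i = y_i·P.
Substituting and setting equal to 2.51 atm^-1 gives a polynomial in X; the root in (0,1) is X = 0.749.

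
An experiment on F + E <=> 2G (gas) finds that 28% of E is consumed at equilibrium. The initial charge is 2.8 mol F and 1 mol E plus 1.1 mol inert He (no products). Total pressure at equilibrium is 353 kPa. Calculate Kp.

Let X = conversion of E (basis 1 mol E); extent of reaction ξ = X.
Species balance: n_F = 2.8 − X; n_E = 1 − X; n_G = 2X; n_I = 1.1 (inert).
Since Δν = 0, n_T = 4.9 throughout.
At X = 0.28: n_F = 2.52, n_E = 0.72, n_G = 0.56, n_T = 4.9.
p_i = (n_i/n_T)·P. Kp = p_G^2 / (p_F p_E) = 0.173.

Kp = 0.173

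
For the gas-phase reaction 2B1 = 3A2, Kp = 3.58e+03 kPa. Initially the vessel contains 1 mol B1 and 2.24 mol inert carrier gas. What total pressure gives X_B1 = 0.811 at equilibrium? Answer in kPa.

Basis: 1 mol B1 initially; let X = conversion of B1. Extent ξ = 0.5X.
Moles: n_B1 = 1 − X; n_A2 = 1.5X; n_I = 2.24 (inert).
n_T = Σnᵢ = 3.24 + 0.5X.
Kp = p_A2^3 / (p_B1^2) with p_i = (n_i/n_T)·P.
At X = 0.811: the mole-fraction product g(X) = Π y_i^ν_i = 13.82. Since Kp = g(X)·P^{1}, P = (Kp/g)^(1/1) = (3.58e+03/13.82)^(1/1) = 259 kPa.

P = 259 kPa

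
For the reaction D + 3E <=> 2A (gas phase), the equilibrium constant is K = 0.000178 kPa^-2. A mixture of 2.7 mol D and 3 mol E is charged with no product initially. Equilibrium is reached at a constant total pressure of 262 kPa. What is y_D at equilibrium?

Basis: 3 mol E initially; let X = conversion of E. Extent ξ = X.
Mole table: n_D = 2.7 − X; n_E = 3 − 3X; n_A = 2X.
Total moles n_T = 5.7 − 2X.
With p_i = (n_i/n_T)P, K = p_A^2 / (p_D p_E^3).
This yields a degree-4 equation in X; solving on (0,1), X = 0.639.
Then n_D = 2.06, n_T = 4.42, so y_D = 0.466.

y_D = 0.466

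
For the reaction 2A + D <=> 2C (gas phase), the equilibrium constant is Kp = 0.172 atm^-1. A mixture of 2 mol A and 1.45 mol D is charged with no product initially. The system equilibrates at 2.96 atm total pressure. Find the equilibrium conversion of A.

Take 2 mol A as basis and let X be its fractional conversion, so ξ = X.
Moles: n_A = 2 − 2X; n_D = 1.45 − X; n_C = 2X.
n_T = Σnᵢ = 3.45 − X.
With p_i = (n_i/n_T)P, Kp = p_C^2 / (p_A^2 p_D).
Setting this equal to 0.172 atm^-1 and taking the physical root (0 < X < 1) gives X = 0.301.

X = 0.301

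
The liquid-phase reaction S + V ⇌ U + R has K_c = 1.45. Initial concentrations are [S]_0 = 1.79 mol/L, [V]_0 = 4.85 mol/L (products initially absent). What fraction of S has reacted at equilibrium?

X = 0.782

Let X = conversion of S; extent ξ = 1.79·X mol/L.
Concentrations: [S] = 1.79 − 1.79X; [V] = 4.85 − 1.79X; [U] = 1.79X; [R] = 1.79X.
K_c = [U] [R] / ([S] [V]).
Equating to 1.45: the physical root is X = 0.782.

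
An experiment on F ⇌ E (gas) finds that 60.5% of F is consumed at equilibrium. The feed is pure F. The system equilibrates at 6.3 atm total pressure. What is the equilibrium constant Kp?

Kp = 1.53

Let X = conversion of F (basis 1 mol F); extent of reaction ξ = X.
Moles: n_F = 1 − X; n_E = X.
n_T stays at 1 (no change in mole number).
At X = 0.605: n_F = 0.395, n_E = 0.605, n_T = 1.
p_i = (n_i/n_T)·P. Kp = p_E / (p_F) = 1.53.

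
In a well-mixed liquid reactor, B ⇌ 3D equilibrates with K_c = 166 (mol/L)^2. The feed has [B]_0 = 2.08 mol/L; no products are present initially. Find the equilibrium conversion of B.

X = 0.728

Let X = conversion of B; extent ξ = 2.08·X mol/L.
Concentrations: [B] = 2.08 − 2.08X; [D] = 6.24X.
K_c = [D]^3 / ([B]).
Solving K_c = 166 for X ∈ (0,1): X = 0.728.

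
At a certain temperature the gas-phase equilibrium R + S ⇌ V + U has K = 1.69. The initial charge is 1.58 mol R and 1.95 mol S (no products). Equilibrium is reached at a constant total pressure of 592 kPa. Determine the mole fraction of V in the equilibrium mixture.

Basis: 1.58 mol R initially; let X = conversion of R. Extent ξ = 1.58X.
At extent ξ: n_R = 1.58 − 1.58X; n_S = 1.95 − 1.58X; n_V = 1.58X; n_U = 1.58X.
Total moles n_T = 3.53 (Δν = 0, constant).
With p_i = (n_i/n_T)P, K = p_V p_U / (p_R p_S).
This yields a degree-2 equation in X; solving on (0,1), X = 0.623.
Then n_V = 0.985, n_T = 3.53, so y_V = 0.279.

y_V = 0.279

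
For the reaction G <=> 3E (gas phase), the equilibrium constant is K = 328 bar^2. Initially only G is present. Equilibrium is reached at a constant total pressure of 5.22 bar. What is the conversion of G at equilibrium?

Take 1 mol G as basis and let X be its fractional conversion, so ξ = X.
Mole table: n_G = 1 − X; n_E = 3X.
Summing: n_T = 1 + 2X.
With p_i = (n_i/n_T)P, K = p_E^3 / (p_G).
Equating to 328 bar^2 and solving on 0 < X < 1: X = 0.822.

X = 0.822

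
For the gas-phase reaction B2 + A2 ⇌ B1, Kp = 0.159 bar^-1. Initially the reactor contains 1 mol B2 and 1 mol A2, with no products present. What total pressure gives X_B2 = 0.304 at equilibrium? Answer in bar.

Take 1 mol B2 as basis and let X be its fractional conversion, so ξ = X.
Moles: n_B2 = 1 − X; n_A2 = 1 − X; n_B1 = X.
Total moles n_T = 2 − X.
Kp = p_B1 / (p_B2 p_A2) with p_i = (n_i/n_T)·P.
At X = 0.304: the mole-fraction product g(X) = Π y_i^ν_i = 1.064. Since Kp = g(X)·P^{-1}, P = (g/Kp)^(1/1) = (1.064/0.159)^(1/1) = 6.69 bar.

P = 6.69 bar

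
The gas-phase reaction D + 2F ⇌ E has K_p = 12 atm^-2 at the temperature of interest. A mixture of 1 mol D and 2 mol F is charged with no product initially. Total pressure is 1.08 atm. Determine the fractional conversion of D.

X = 0.680

Basis: 1 mol D initially; let X = conversion of D. Extent ξ = X.
Species balance: n_D = 1 − X; n_F = 2 − 2X; n_E = X.
Total moles n_T = 3 − 2X.
With p_i = (n_i/n_T)P, K_p = p_E / (p_D p_F^2).
Equating to 12 atm^-2 and solving on 0 < X < 1: X = 0.680.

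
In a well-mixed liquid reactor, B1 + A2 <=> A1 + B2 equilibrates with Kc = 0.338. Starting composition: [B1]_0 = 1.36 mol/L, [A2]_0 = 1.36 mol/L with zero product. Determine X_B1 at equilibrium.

X = 0.368

Let X = conversion of B1; extent ξ = 1.36·X mol/L.
Concentrations: [B1] = 1.36 − 1.36X; [A2] = 1.36 − 1.36X; [A1] = 1.36X; [B2] = 1.36X.
Kc = [A1] [B2] / ([B1] [A2]).
Equating to 0.338: the physical root is X = 0.368.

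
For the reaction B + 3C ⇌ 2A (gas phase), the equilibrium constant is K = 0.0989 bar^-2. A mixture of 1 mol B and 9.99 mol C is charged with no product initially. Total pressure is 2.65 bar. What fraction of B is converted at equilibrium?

X = 0.615

Basis: 1 mol B initially; let X = conversion of B. Extent ξ = X.
Moles: n_B = 1 − X; n_C = 9.99 − 3X; n_A = 2X.
n_T = Σnᵢ = 11 − 2X.
y_i = n_i/n_T, p_i = y_i·P. K = p_A^2 / (p_B p_C^3).
Substituting and setting equal to 0.0989 bar^-2 gives a polynomial in X; the root in (0,1) is X = 0.615.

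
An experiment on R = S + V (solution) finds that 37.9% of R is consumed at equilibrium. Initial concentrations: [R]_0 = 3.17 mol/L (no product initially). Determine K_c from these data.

K_c = 0.733 mol/L

Let X = conversion of R.
Concentrations: [R] = 3.17 − 3.17X; [S] = 3.17X; [V] = 3.17X.
At X = 0.379: [R] = 1.97, [S] = 1.2, [V] = 1.2.
K_c = [S] [V] / ([R]) = 0.733 mol/L.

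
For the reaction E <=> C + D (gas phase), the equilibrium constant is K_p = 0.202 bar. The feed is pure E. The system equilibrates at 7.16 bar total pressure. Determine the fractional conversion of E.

X = 0.166

Take 1 mol E as basis and let X be its fractional conversion, so ξ = X.
Mole table: n_E = 1 − X; n_C = X; n_D = X.
Summing: n_T = 1 + X.
y_i = n_i/n_T, p_i = y_i·P. K_p = p_C p_D / (p_E).
This yields a degree-2 equation in X; solving on (0,1), X = 0.166.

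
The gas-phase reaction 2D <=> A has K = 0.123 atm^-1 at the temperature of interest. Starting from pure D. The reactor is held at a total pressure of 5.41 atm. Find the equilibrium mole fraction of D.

Basis: 1 mol D initially; let X = conversion of D. Extent ξ = 0.5X.
Mole table: n_D = 1 − X; n_A = 0.5X.
n_T = Σnᵢ = 1 − 0.5X.
With p_i = (n_i/n_T)P, K = p_A / (p_D^2).
Equating to 0.123 atm^-1 and solving on 0 < X < 1: X = 0.477.
Then n_D = 0.523, n_T = 0.761, so y_D = 0.686.

y_D = 0.686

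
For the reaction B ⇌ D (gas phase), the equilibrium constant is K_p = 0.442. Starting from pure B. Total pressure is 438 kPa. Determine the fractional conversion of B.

Basis: 1 mol B initially; let X = conversion of B. Extent ξ = X.
At extent ξ: n_B = 1 − X; n_D = X.
n_T stays at 1 (no change in mole number).
Mole fractions y_i = n_i/n_T; K_p = p_D / (p_B) with p_i = y_i·P.
Setting this equal to 0.442 and taking the physical root (0 < X < 1) gives X = 0.307.

X = 0.307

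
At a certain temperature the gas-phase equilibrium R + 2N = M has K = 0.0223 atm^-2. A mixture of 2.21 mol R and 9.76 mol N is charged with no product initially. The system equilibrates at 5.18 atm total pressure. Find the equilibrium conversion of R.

Let X = conversion of R (basis 2.21 mol R); extent of reaction ξ = 2.21X.
Moles: n_R = 2.21 − 2.21X; n_N = 9.76 − 4.42X; n_M = 2.21X.
n_T = Σnᵢ = 12 − 4.42X.
Mole fractions y_i = n_i/n_T; K = p_M / (p_R p_N^2) with p_i = y_i·P.
Equating to 0.0223 atm^-2 and solving on 0 < X < 1: X = 0.274.

X = 0.274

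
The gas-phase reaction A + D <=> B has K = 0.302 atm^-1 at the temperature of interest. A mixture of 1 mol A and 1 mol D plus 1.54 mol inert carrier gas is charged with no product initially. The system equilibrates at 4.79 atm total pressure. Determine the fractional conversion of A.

X = 0.248

Take 1 mol A as basis and let X be its fractional conversion, so ξ = X.
Moles: n_A = 1 − X; n_D = 1 − X; n_B = X; n_I = 1.54 (inert).
Total moles n_T = 3.54 − X.
With p_i = (n_i/n_T)P, K = p_B / (p_A p_D).
Equating to 0.302 atm^-1 and solving on 0 < X < 1: X = 0.248.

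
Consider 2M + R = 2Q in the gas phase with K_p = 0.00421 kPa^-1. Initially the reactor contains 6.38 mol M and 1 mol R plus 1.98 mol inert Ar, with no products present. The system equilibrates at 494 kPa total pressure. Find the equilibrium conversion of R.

X = 0.686

Take 1 mol R as basis and let X be its fractional conversion, so ξ = X.
At extent ξ: n_M = 6.38 − 2X; n_R = 1 − X; n_Q = 2X; n_I = 1.98 (inert).
Total moles n_T = 9.36 − X.
y_i = n_i/n_T, p_i = y_i·P. K_p = p_Q^2 / (p_M^2 p_R).
Setting this equal to 0.00421 kPa^-1 and taking the physical root (0 < X < 1) gives X = 0.686.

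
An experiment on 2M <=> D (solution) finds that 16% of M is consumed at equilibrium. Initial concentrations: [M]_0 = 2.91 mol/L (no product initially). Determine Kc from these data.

Let X = conversion of M.
Concentrations: [M] = 2.91 − 2.91X; [D] = 1.46X.
At X = 0.16: [M] = 2.44, [D] = 0.233.
Kc = [D] / ([M]^2) = 0.039 L/mol.

Kc = 0.039 L/mol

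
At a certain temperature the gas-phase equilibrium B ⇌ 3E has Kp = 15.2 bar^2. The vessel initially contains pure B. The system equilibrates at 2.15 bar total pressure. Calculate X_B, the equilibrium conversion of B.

X = 0.615

Take 1 mol B as basis and let X be its fractional conversion, so ξ = X.
At extent ξ: n_B = 1 − X; n_E = 3X.
Total moles n_T = 1 + 2X.
y_i = n_i/n_T, p_i = y_i·P. Kp = p_E^3 / (p_B).
This yields a degree-3 equation in X; solving on (0,1), X = 0.615.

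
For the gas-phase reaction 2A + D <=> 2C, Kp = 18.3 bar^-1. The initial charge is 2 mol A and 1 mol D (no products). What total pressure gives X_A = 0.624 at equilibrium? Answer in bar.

P = 0.951 bar

Basis: 2 mol A initially; let X = conversion of A. Extent ξ = X.
Mole table: n_A = 2 − 2X; n_D = 1 − X; n_C = 2X.
Total moles n_T = 3 − X.
Kp = p_C^2 / (p_A^2 p_D) with p_i = (n_i/n_T)·P.
At X = 0.624: the mole-fraction product g(X) = Π y_i^ν_i = 17.4. Since Kp = g(X)·P^{-1}, P = (g/Kp)^(1/1) = (17.4/18.3)^(1/1) = 0.951 bar.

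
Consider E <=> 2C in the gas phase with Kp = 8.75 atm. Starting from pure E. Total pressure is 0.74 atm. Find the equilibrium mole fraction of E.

Basis: 1 mol E initially; let X = conversion of E. Extent ξ = X.
Moles: n_E = 1 − X; n_C = 2X.
Summing: n_T = 1 + X.
With p_i = (n_i/n_T)P, Kp = p_C^2 / (p_E).
This yields a degree-2 equation in X; solving on (0,1), X = 0.864.
Then n_E = 0.136, n_T = 1.86, so y_E = 0.073.

y_E = 0.073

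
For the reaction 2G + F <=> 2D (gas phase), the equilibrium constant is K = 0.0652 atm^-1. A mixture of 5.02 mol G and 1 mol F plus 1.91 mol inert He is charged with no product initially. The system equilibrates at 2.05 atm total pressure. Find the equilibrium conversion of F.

Basis: 1 mol F initially; let X = conversion of F. Extent ξ = X.
At extent ξ: n_G = 5.02 − 2X; n_F = 1 − X; n_D = 2X; n_I = 1.91 (inert).
n_T = Σnᵢ = 7.93 − X.
y_i = n_i/n_T, p_i = y_i·P. K = p_D^2 / (p_G^2 p_F).
Setting this equal to 0.0652 atm^-1 and taking the physical root (0 < X < 1) gives X = 0.256.

X = 0.256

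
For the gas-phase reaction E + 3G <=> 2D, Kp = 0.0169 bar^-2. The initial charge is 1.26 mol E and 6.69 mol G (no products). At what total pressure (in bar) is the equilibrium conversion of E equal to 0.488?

Let X = conversion of E (basis 1.26 mol E); extent of reaction ξ = 1.26X.
Mole table: n_E = 1.26 − 1.26X; n_G = 6.69 − 3.78X; n_D = 2.52X.
Summing: n_T = 7.95 − 2.52X.
Kp = p_D^2 / (p_E p_G^3) with p_i = (n_i/n_T)·P.
At X = 0.488: the mole-fraction product g(X) = Π y_i^ν_i = 0.9307. Since Kp = g(X)·P^{-2}, P = (g/Kp)^(1/2) = (0.9307/0.0169)^(1/2) = 7.42 bar.

P = 7.42 bar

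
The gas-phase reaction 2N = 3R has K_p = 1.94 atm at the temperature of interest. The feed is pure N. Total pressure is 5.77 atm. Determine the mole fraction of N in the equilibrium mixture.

Take 1 mol N as basis and let X be its fractional conversion, so ξ = 0.5X.
Mole table: n_N = 1 − X; n_R = 1.5X.
Total moles n_T = 1 + 0.5X.
With p_i = (n_i/n_T)P, K_p = p_R^3 / (p_N^2).
Equating to 1.94 atm and solving on 0 < X < 1: X = 0.363.
Then n_N = 0.637, n_T = 1.18, so y_N = 0.539.

y_N = 0.539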